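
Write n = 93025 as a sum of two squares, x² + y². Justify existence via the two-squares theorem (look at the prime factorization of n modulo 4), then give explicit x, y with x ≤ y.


Step 1: Factor n = 93025 = 5^2 · 61^2.
Step 2: Check the mod-4 condition on each prime factor: 5 ≡ 1 (mod 4), exponent 2; 61 ≡ 1 (mod 4), exponent 2.
All primes ≡ 3 (mod 4) appear to even exponent (or don't appear), so by the two-squares theorem n IS expressible as a sum of two squares.
Step 3: Build a representation. Group n = k² · m with k = 5 and m = 61 · 61 = 3721 (a product of primes ≡ 1 (mod 4)); a representation of m scales to one of n via (k·x)² + (k·y)² = k²(x² + y²). Each prime p ≡ 1 (mod 4) is itself a sum of two squares; find a² by testing p − a² for a perfect square:
  61: 61 − 1² = 60, 61 − 2² = 57, 61 − 3² = 52, 61 − 4² = 45, 61 − 5² = 36 = 6² ⇒ 61 = 5² + 6².
  Combine using the Brahmagupta–Fibonacci identity (a² + b²)(c² + d²) = (ac − bd)² + (ad + bc)² = (ac + bd)² + (ad − bc)²:
  61 · 61 = 3721: from (5² + 6²)(5² + 6²), take (5·5 − 6·6, 5·6 + 6·5) = (25 − 36, 30 + 30) = (-11, 60); dropping signs (only squares matter) gives (11, 60); check 11² + 60² = 121 + 3600 = 3721 ✓.
  Scale by k = 5: (5·11, 5·60) = (55, 300).
Step 4: Order so x ≤ y and verify: 55² + 300² = 3025 + 90000 = 93025 = n. ✓

n = 93025 = 55² + 300² (one valid representation with x ≤ y).


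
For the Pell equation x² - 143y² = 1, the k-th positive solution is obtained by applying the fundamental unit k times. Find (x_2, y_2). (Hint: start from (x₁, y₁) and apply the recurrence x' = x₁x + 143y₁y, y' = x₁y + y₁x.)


Step 1: Find the fundamental solution (x₁, y₁) of x² - 143y² = 1.
  Expand √143 as a continued fraction. a₀ = ⌊√143⌋ = 11; iterate m_{k+1} = d_k·a_k − m_k, d_{k+1} = (143 − m_{k+1}²)/d_k, a_{k+1} = ⌊(a₀ + m_{k+1})/d_{k+1}⌋ (starting m₀ = 0, d₀ = 1), with convergents p_k = a_k·p_{k-1} + p_{k-2}, q_k = a_k·q_{k-1} + q_{k-2} (p₋₁ = 1, q₋₁ = 0):
  k = 0: a₀ = 11; p₀/q₀ = 11/1; p₀² − 143·q₀² = 121 − 143 = -22.
  k = 1: m = 11, d = 22, a = ⌊(11 + 11)/22⌋ = 1; p/q = (1·11 + 1)/(1·1 + 0) = 12/1; p² − 143·q² = 144 − 143 = 1.
  The first convergent with p² − 143·q² = 1 gives the fundamental solution (x₁, y₁) = (12, 1).
Step 2: Apply the recurrence (x_{n+1}, y_{n+1}) = (x₁x_n + 143y₁y_n, x₁y_n + y₁x_n) repeatedly.
  From (x_1, y_1) = (12, 1): x_2 = 12·12 + 143·1·1 = 287; y_2 = 12·1 + 1·12 = 24.
Step 3: Verify x_2² - 143·y_2² = 82369 - 82368 = 1 (should be 1). ✓

(x_1, y_1) = (12, 1); (x_2, y_2) = (287, 24).


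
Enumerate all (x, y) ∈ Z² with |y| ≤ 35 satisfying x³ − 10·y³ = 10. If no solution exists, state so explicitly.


The equation is x³ - 10y³ = 10. For fixed y, x³ = 10·y³ + 10, so a solution requires the RHS to be a perfect cube.
Strategy: iterate y from -35 to 35, compute RHS = 10·y³ + 10, and check whether it is a (positive or negative) perfect cube.
Check small values of y:
  y = 0: RHS = 10 is not a perfect cube.
  y = 1: RHS = 20 is not a perfect cube.
  y = -1: RHS = 0 = (0)³ ⇒ x = 0 works.
  y = 2: RHS = 90 is not a perfect cube.
  y = -2: RHS = -70 is not a perfect cube.
  y = 3: RHS = 280 is not a perfect cube.
  y = -3: RHS = -260 is not a perfect cube.
Continuing the search up to |y| = 35 finds no further solutions beyond those listed.
Collected solutions: (0, -1).

Solutions (with |y| ≤ 35): (0, -1).


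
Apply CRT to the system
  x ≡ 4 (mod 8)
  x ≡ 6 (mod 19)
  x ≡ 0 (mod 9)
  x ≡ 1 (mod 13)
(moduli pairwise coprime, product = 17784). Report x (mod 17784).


Product of moduli M = 8 · 19 · 9 · 13 = 17784.
Merge one congruence at a time:
  Start: x ≡ 4 (mod 8).
  Combine with x ≡ 6 (mod 19); new modulus lcm = 152.
    Write x = 4 + 8·t and substitute into x ≡ 6 (mod 19): 8·t ≡ 6 − 4 = 2 (mod 19).
    The inverse of 8 mod 19 is 12 (since 8·12 = 96 = 5·19 + 1), so t ≡ 12·2 = 24 ≡ 5 (mod 19).
    Then x = 4 + 8·5 = 44, valid modulo lcm(8, 19) = 152: x ≡ 44 (mod 152).
  Combine with x ≡ 0 (mod 9); new modulus lcm = 1368.
    Write x = 44 + 152·t and substitute into x ≡ 0 (mod 9): 152·t ≡ 0 − 44 = -44 (mod 9).
    Reduce coefficients mod 9: 8·t ≡ 1 (mod 9).
    The inverse of 8 mod 9 is 8 (since 8·8 = 64 = 7·9 + 1), so t ≡ 8·1 = 8 ≡ 8 (mod 9).
    Then x = 44 + 152·8 = 1260, valid modulo lcm(152, 9) = 1368: x ≡ 1260 (mod 1368).
  Combine with x ≡ 1 (mod 13); new modulus lcm = 17784.
    Write x = 1260 + 1368·t and substitute into x ≡ 1 (mod 13): 1368·t ≡ 1 − 1260 = -1259 (mod 13).
    Reduce coefficients mod 13: 3·t ≡ 2 (mod 13).
    The inverse of 3 mod 13 is 9 (since 3·9 = 27 = 2·13 + 1), so t ≡ 9·2 = 18 ≡ 5 (mod 13).
    Then x = 1260 + 1368·5 = 8100, valid modulo lcm(1368, 13) = 17784: x ≡ 8100 (mod 17784).
Verify against each original: 8100 mod 8 = 4, 8100 mod 19 = 6, 8100 mod 9 = 0, 8100 mod 13 = 1.

x ≡ 8100 (mod 17784).


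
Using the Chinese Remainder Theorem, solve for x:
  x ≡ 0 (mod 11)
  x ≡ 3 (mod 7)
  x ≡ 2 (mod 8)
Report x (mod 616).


Moduli 11, 7, 8 are pairwise coprime; by CRT there is a unique solution modulo M = 11 · 7 · 8 = 616.
Solve pairwise, accumulating the modulus:
  Start with x ≡ 0 (mod 11).
  Combine with x ≡ 3 (mod 7): since gcd(11, 7) = 1, we get a unique residue mod 77.
    Write x = 0 + 11·t and substitute into x ≡ 3 (mod 7): 11·t ≡ 3 − 0 = 3 (mod 7).
    Reduce coefficients mod 7: 4·t ≡ 3 (mod 7).
    The inverse of 4 mod 7 is 2 (since 4·2 = 8 = 1·7 + 1), so t ≡ 2·3 = 6 ≡ 6 (mod 7).
    Then x = 0 + 11·6 = 66, valid modulo lcm(11, 7) = 77: x ≡ 66 (mod 77).
  Combine with x ≡ 2 (mod 8): since gcd(77, 8) = 1, we get a unique residue mod 616.
    Write x = 66 + 77·t and substitute into x ≡ 2 (mod 8): 77·t ≡ 2 − 66 = -64 (mod 8).
    Reduce coefficients mod 8: 5·t ≡ 0 (mod 8).
    The inverse of 5 mod 8 is 5 (since 5·5 = 25 = 3·8 + 1), so t ≡ 5·0 = 0 ≡ 0 (mod 8).
    Then x = 66 + 77·0 = 66, valid modulo lcm(77, 8) = 616: x ≡ 66 (mod 616).
Verify: 66 mod 11 = 0 ✓, 66 mod 7 = 3 ✓, 66 mod 8 = 2 ✓.

x ≡ 66 (mod 616).


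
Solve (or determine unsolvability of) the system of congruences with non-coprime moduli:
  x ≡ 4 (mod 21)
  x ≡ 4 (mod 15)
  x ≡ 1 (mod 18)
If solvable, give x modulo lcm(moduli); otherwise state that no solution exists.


Moduli 21, 15, 18 are not pairwise coprime, so CRT works modulo lcm(m_i) when all pairwise compatibility conditions hold.
Pairwise compatibility: gcd(m_i, m_j) must divide a_i - a_j for every pair.
Merge one congruence at a time:
  Start: x ≡ 4 (mod 21).
  Combine with x ≡ 4 (mod 15): gcd(21, 15) = 3; 4 - 4 = 0, which IS divisible by 3, so compatible.
    Write x = 4 + 21·t and substitute into x ≡ 4 (mod 15): 21·t ≡ 4 − 4 = 0 (mod 15).
    Divide the congruence (and modulus) by g = 3: 7·t ≡ 0 (mod 5).
    Reduce coefficients mod 5: 2·t ≡ 0 (mod 5).
    The inverse of 2 mod 5 is 3 (since 2·3 = 6 = 1·5 + 1), so t ≡ 3·0 = 0 ≡ 0 (mod 5).
    Then x = 4 + 21·0 = 4, valid modulo lcm(21, 15) = 105: x ≡ 4 (mod 105).
  Combine with x ≡ 1 (mod 18): gcd(105, 18) = 3; 1 - 4 = -3, which IS divisible by 3, so compatible.
    Write x = 4 + 105·t and substitute into x ≡ 1 (mod 18): 105·t ≡ 1 − 4 = -3 (mod 18).
    Divide the congruence (and modulus) by g = 3: 35·t ≡ -1 (mod 6).
    Reduce coefficients mod 6: 5·t ≡ 5 (mod 6).
    The inverse of 5 mod 6 is 5 (since 5·5 = 25 = 4·6 + 1), so t ≡ 5·5 = 25 ≡ 1 (mod 6).
    Then x = 4 + 105·1 = 109, valid modulo lcm(105, 18) = 630: x ≡ 109 (mod 630).
Verify: 109 mod 21 = 4, 109 mod 15 = 4, 109 mod 18 = 1.

x ≡ 109 (mod 630).


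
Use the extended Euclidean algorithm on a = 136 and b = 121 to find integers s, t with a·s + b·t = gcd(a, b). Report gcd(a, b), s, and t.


Euclidean algorithm on (136, 121) — divide until remainder is 0:
  136 = 1 · 121 + 15
  121 = 8 · 15 + 1
  15 = 15 · 1 + 0
gcd(136, 121) = 1.
Track Bezout coefficients alongside the remainders: start with r₀ = 136 = a·1 + b·0 (s = 1, t = 0) and r₁ = 121 = a·0 + b·1 (s = 0, t = 1); each new remainder r_{k+1} = r_{k-1} − q_k·r_k inherits s_{k+1} = s_{k-1} − q_k·s_k, t_{k+1} = t_{k-1} − q_k·t_k, so r_k = a·s_k + b·t_k at every step:
  q = 1: r = 15, s = 1 − 1·0 = 1, t = 0 − 1·1 = -1  (check: 136·1 + 121·(-1) = 15)
  q = 8: r = 1, s = 0 − 8·1 = -8, t = 1 − 8·(-1) = 9  (check: 136·(-8) + 121·9 = 1)
The row with r = 1 (the gcd) gives the Bezout coefficients s = -8, t = 9.
Result: 136 · (-8) + 121 · (9) = 1.

gcd(136, 121) = 1; s = -8, t = 9 (check: 136·(-8) + 121·9 = 1).


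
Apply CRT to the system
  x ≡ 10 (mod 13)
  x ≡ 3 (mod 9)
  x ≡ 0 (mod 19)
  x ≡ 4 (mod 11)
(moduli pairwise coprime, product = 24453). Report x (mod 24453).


Product of moduli M = 13 · 9 · 19 · 11 = 24453.
Merge one congruence at a time:
  Start: x ≡ 10 (mod 13).
  Combine with x ≡ 3 (mod 9); new modulus lcm = 117.
    Write x = 10 + 13·t and substitute into x ≡ 3 (mod 9): 13·t ≡ 3 − 10 = -7 (mod 9).
    Reduce coefficients mod 9: 4·t ≡ 2 (mod 9).
    The inverse of 4 mod 9 is 7 (since 4·7 = 28 = 3·9 + 1), so t ≡ 7·2 = 14 ≡ 5 (mod 9).
    Then x = 10 + 13·5 = 75, valid modulo lcm(13, 9) = 117: x ≡ 75 (mod 117).
  Combine with x ≡ 0 (mod 19); new modulus lcm = 2223.
    Write x = 75 + 117·t and substitute into x ≡ 0 (mod 19): 117·t ≡ 0 − 75 = -75 (mod 19).
    Reduce coefficients mod 19: 3·t ≡ 1 (mod 19).
    The inverse of 3 mod 19 is 13 (since 3·13 = 39 = 2·19 + 1), so t ≡ 13·1 = 13 ≡ 13 (mod 19).
    Then x = 75 + 117·13 = 1596, valid modulo lcm(117, 19) = 2223: x ≡ 1596 (mod 2223).
  Combine with x ≡ 4 (mod 11); new modulus lcm = 24453.
    Write x = 1596 + 2223·t and substitute into x ≡ 4 (mod 11): 2223·t ≡ 4 − 1596 = -1592 (mod 11).
    Reduce coefficients mod 11: 1·t ≡ 3 (mod 11).
    So t ≡ 3 (mod 11).
    Then x = 1596 + 2223·3 = 8265, valid modulo lcm(2223, 11) = 24453: x ≡ 8265 (mod 24453).
Verify against each original: 8265 mod 13 = 10, 8265 mod 9 = 3, 8265 mod 19 = 0, 8265 mod 11 = 4.

x ≡ 8265 (mod 24453).


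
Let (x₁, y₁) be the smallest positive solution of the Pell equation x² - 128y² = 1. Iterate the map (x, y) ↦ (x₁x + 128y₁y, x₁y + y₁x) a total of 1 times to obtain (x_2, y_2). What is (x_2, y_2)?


Step 1: Find the fundamental solution (x₁, y₁) of x² - 128y² = 1.
  Expand √128 as a continued fraction. a₀ = ⌊√128⌋ = 11; iterate m_{k+1} = d_k·a_k − m_k, d_{k+1} = (128 − m_{k+1}²)/d_k, a_{k+1} = ⌊(a₀ + m_{k+1})/d_{k+1}⌋ (starting m₀ = 0, d₀ = 1), with convergents p_k = a_k·p_{k-1} + p_{k-2}, q_k = a_k·q_{k-1} + q_{k-2} (p₋₁ = 1, q₋₁ = 0):
  k = 0: a₀ = 11; p₀/q₀ = 11/1; p₀² − 128·q₀² = 121 − 128 = -7.
  k = 1: m = 11, d = 7, a = ⌊(11 + 11)/7⌋ = 3; p/q = (3·11 + 1)/(3·1 + 0) = 34/3; p² − 128·q² = 1156 − 1152 = 4.
  k = 2: m = 10, d = 4, a = ⌊(11 + 10)/4⌋ = 5; p/q = (5·34 + 11)/(5·3 + 1) = 181/16; p² − 128·q² = 32761 − 32768 = -7.
  k = 3: m = 10, d = 7, a = ⌊(11 + 10)/7⌋ = 3; p/q = (3·181 + 34)/(3·16 + 3) = 577/51; p² − 128·q² = 332929 − 332928 = 1.
  The first convergent with p² − 128·q² = 1 gives the fundamental solution (x₁, y₁) = (577, 51).
Step 2: Apply the recurrence (x_{n+1}, y_{n+1}) = (x₁x_n + 128y₁y_n, x₁y_n + y₁x_n) repeatedly.
  From (x_1, y_1) = (577, 51): x_2 = 577·577 + 128·51·51 = 665857; y_2 = 577·51 + 51·577 = 58854.
Step 3: Verify x_2² - 128·y_2² = 443365544449 - 443365544448 = 1 (should be 1). ✓

(x_1, y_1) = (577, 51); (x_2, y_2) = (665857, 58854).


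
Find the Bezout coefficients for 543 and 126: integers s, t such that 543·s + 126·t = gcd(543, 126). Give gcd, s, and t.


Euclidean algorithm on (543, 126) — divide until remainder is 0:
  543 = 4 · 126 + 39
  126 = 3 · 39 + 9
  39 = 4 · 9 + 3
  9 = 3 · 3 + 0
gcd(543, 126) = 3.
Track Bezout coefficients alongside the remainders: start with r₀ = 543 = a·1 + b·0 (s = 1, t = 0) and r₁ = 126 = a·0 + b·1 (s = 0, t = 1); each new remainder r_{k+1} = r_{k-1} − q_k·r_k inherits s_{k+1} = s_{k-1} − q_k·s_k, t_{k+1} = t_{k-1} − q_k·t_k, so r_k = a·s_k + b·t_k at every step:
  q = 4: r = 39, s = 1 − 4·0 = 1, t = 0 − 4·1 = -4  (check: 543·1 + 126·(-4) = 39)
  q = 3: r = 9, s = 0 − 3·1 = -3, t = 1 − 3·(-4) = 13  (check: 543·(-3) + 126·13 = 9)
  q = 4: r = 3, s = 1 − 4·(-3) = 13, t = -4 − 4·13 = -56  (check: 543·13 + 126·(-56) = 3)
The row with r = 3 (the gcd) gives the Bezout coefficients s = 13, t = -56.
Result: 543 · (13) + 126 · (-56) = 3.

gcd(543, 126) = 3; s = 13, t = -56 (check: 543·13 + 126·(-56) = 3).


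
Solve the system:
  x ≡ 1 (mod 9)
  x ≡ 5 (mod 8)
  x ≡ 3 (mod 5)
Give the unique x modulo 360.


Moduli 9, 8, 5 are pairwise coprime; by CRT there is a unique solution modulo M = 9 · 8 · 5 = 360.
Solve pairwise, accumulating the modulus:
  Start with x ≡ 1 (mod 9).
  Combine with x ≡ 5 (mod 8): since gcd(9, 8) = 1, we get a unique residue mod 72.
    Write x = 1 + 9·t and substitute into x ≡ 5 (mod 8): 9·t ≡ 5 − 1 = 4 (mod 8).
    Reduce coefficients mod 8: 1·t ≡ 4 (mod 8).
    So t ≡ 4 (mod 8).
    Then x = 1 + 9·4 = 37, valid modulo lcm(9, 8) = 72: x ≡ 37 (mod 72).
  Combine with x ≡ 3 (mod 5): since gcd(72, 5) = 1, we get a unique residue mod 360.
    Write x = 37 + 72·t and substitute into x ≡ 3 (mod 5): 72·t ≡ 3 − 37 = -34 (mod 5).
    Reduce coefficients mod 5: 2·t ≡ 1 (mod 5).
    The inverse of 2 mod 5 is 3 (since 2·3 = 6 = 1·5 + 1), so t ≡ 3·1 = 3 ≡ 3 (mod 5).
    Then x = 37 + 72·3 = 253, valid modulo lcm(72, 5) = 360: x ≡ 253 (mod 360).
Verify: 253 mod 9 = 1 ✓, 253 mod 8 = 5 ✓, 253 mod 5 = 3 ✓.

x ≡ 253 (mod 360).


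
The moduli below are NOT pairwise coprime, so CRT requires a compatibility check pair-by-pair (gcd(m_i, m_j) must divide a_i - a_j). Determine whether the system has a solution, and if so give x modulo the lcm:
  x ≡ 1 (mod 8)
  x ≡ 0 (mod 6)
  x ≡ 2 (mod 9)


Moduli 8, 6, 9 are not pairwise coprime, so CRT works modulo lcm(m_i) when all pairwise compatibility conditions hold.
Pairwise compatibility: gcd(m_i, m_j) must divide a_i - a_j for every pair.
Merge one congruence at a time:
  Start: x ≡ 1 (mod 8).
  Combine with x ≡ 0 (mod 6): gcd(8, 6) = 2, and 0 - 1 = -1 is NOT divisible by 2.
    ⇒ system is inconsistent (no integer solution).

No solution (the system is inconsistent).


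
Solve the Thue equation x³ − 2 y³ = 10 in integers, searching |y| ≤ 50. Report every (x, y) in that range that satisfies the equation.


The equation is x³ - 2y³ = 10. For fixed y, x³ = 2·y³ + 10, so a solution requires the RHS to be a perfect cube.
Strategy: iterate y from -50 to 50, compute RHS = 2·y³ + 10, and check whether it is a (positive or negative) perfect cube.
Check small values of y:
  y = 0: RHS = 10 is not a perfect cube.
  y = 1: RHS = 12 is not a perfect cube.
  y = -1: RHS = 8 = (2)³ ⇒ x = 2 works.
  y = 2: RHS = 26 is not a perfect cube.
  y = -2: RHS = -6 is not a perfect cube.
  y = 3: RHS = 64 = (4)³ ⇒ x = 4 works.
  y = -3: RHS = -44 is not a perfect cube.
Continuing the search up to |y| = 50 finds no further solutions beyond those listed.
Collected solutions: (2, -1), (4, 3).

Solutions (with |y| ≤ 50): (2, -1), (4, 3).


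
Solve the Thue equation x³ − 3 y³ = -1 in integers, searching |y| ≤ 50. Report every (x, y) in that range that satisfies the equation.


The equation is x³ - 3y³ = -1. For fixed y, x³ = 3·y³ − 1, so a solution requires the RHS to be a perfect cube.
Strategy: iterate y from -50 to 50, compute RHS = 3·y³ − 1, and check whether it is a (positive or negative) perfect cube.
Check small values of y:
  y = 0: RHS = -1 = (-1)³ ⇒ x = -1 works.
  y = 1: RHS = 2 is not a perfect cube.
  y = -1: RHS = -4 is not a perfect cube.
  y = 2: RHS = 23 is not a perfect cube.
  y = -2: RHS = -25 is not a perfect cube.
  y = 3: RHS = 80 is not a perfect cube.
  y = -3: RHS = -82 is not a perfect cube.
Continuing the search up to |y| = 50 finds no further solutions beyond those listed.
Collected solutions: (-1, 0).

Solutions (with |y| ≤ 50): (-1, 0).


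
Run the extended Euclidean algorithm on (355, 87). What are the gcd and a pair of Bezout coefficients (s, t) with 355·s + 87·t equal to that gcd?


Euclidean algorithm on (355, 87) — divide until remainder is 0:
  355 = 4 · 87 + 7
  87 = 12 · 7 + 3
  7 = 2 · 3 + 1
  3 = 3 · 1 + 0
gcd(355, 87) = 1.
Track Bezout coefficients alongside the remainders: start with r₀ = 355 = a·1 + b·0 (s = 1, t = 0) and r₁ = 87 = a·0 + b·1 (s = 0, t = 1); each new remainder r_{k+1} = r_{k-1} − q_k·r_k inherits s_{k+1} = s_{k-1} − q_k·s_k, t_{k+1} = t_{k-1} − q_k·t_k, so r_k = a·s_k + b·t_k at every step:
  q = 4: r = 7, s = 1 − 4·0 = 1, t = 0 − 4·1 = -4  (check: 355·1 + 87·(-4) = 7)
  q = 12: r = 3, s = 0 − 12·1 = -12, t = 1 − 12·(-4) = 49  (check: 355·(-12) + 87·49 = 3)
  q = 2: r = 1, s = 1 − 2·(-12) = 25, t = -4 − 2·49 = -102  (check: 355·25 + 87·(-102) = 1)
The row with r = 1 (the gcd) gives the Bezout coefficients s = 25, t = -102.
Result: 355 · (25) + 87 · (-102) = 1.

gcd(355, 87) = 1; s = 25, t = -102 (check: 355·25 + 87·(-102) = 1).


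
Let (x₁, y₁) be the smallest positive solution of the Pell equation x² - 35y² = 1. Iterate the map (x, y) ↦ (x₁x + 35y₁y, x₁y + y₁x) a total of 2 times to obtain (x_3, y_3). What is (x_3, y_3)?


Step 1: Find the fundamental solution (x₁, y₁) of x² - 35y² = 1.
  Expand √35 as a continued fraction. a₀ = ⌊√35⌋ = 5; iterate m_{k+1} = d_k·a_k − m_k, d_{k+1} = (35 − m_{k+1}²)/d_k, a_{k+1} = ⌊(a₀ + m_{k+1})/d_{k+1}⌋ (starting m₀ = 0, d₀ = 1), with convergents p_k = a_k·p_{k-1} + p_{k-2}, q_k = a_k·q_{k-1} + q_{k-2} (p₋₁ = 1, q₋₁ = 0):
  k = 0: a₀ = 5; p₀/q₀ = 5/1; p₀² − 35·q₀² = 25 − 35 = -10.
  k = 1: m = 5, d = 10, a = ⌊(5 + 5)/10⌋ = 1; p/q = (1·5 + 1)/(1·1 + 0) = 6/1; p² − 35·q² = 36 − 35 = 1.
  The first convergent with p² − 35·q² = 1 gives the fundamental solution (x₁, y₁) = (6, 1).
Step 2: Apply the recurrence (x_{n+1}, y_{n+1}) = (x₁x_n + 35y₁y_n, x₁y_n + y₁x_n) repeatedly.
  From (x_1, y_1) = (6, 1): x_2 = 6·6 + 35·1·1 = 71; y_2 = 6·1 + 1·6 = 12.
  From (x_2, y_2) = (71, 12): x_3 = 6·71 + 35·1·12 = 846; y_3 = 6·12 + 1·71 = 143.
Step 3: Verify x_3² - 35·y_3² = 715716 - 715715 = 1 (should be 1). ✓

(x_1, y_1) = (6, 1); (x_3, y_3) = (846, 143).


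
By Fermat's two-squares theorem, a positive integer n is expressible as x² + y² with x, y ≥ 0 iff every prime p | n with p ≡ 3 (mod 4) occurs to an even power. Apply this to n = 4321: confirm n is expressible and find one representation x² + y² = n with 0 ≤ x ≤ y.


Step 1: Factor n = 4321 = 29 · 149.
Step 2: Check the mod-4 condition on each prime factor: 29 ≡ 1 (mod 4), exponent 1; 149 ≡ 1 (mod 4), exponent 1.
All primes ≡ 3 (mod 4) appear to even exponent (or don't appear), so by the two-squares theorem n IS expressible as a sum of two squares.
Step 3: Build a representation. Here n = 29 · 149 is a product of primes ≡ 1 (mod 4). Each prime p ≡ 1 (mod 4) is itself a sum of two squares; find a² by testing p − a² for a perfect square:
  29: 29 − 1² = 28, 29 − 2² = 25 = 5² ⇒ 29 = 2² + 5².
  149: 149 − 1² = 148, 149 − 2² = 145, 149 − 3² = 140, 149 − 4² = 133, 149 − 5² = 124, 149 − 6² = 113, 149 − 7² = 100 = 10² ⇒ 149 = 7² + 10².
  Combine using the Brahmagupta–Fibonacci identity (a² + b²)(c² + d²) = (ac − bd)² + (ad + bc)² = (ac + bd)² + (ad − bc)²:
  29 · 149 = 4321: from (2² + 5²)(7² + 10²), take (2·7 − 5·10, 2·10 + 5·7) = (14 − 50, 20 + 35) = (-36, 55); dropping signs (only squares matter) gives (36, 55); check 36² + 55² = 1296 + 3025 = 4321 ✓.
Step 4: Order so x ≤ y and verify: 36² + 55² = 1296 + 3025 = 4321 = n. ✓

n = 4321 = 36² + 55² (one valid representation with x ≤ y).


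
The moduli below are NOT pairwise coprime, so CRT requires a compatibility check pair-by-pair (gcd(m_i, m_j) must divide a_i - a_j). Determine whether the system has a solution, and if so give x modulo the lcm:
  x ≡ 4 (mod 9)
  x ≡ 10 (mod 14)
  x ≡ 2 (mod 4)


Moduli 9, 14, 4 are not pairwise coprime, so CRT works modulo lcm(m_i) when all pairwise compatibility conditions hold.
Pairwise compatibility: gcd(m_i, m_j) must divide a_i - a_j for every pair.
Merge one congruence at a time:
  Start: x ≡ 4 (mod 9).
  Combine with x ≡ 10 (mod 14): gcd(9, 14) = 1; 10 - 4 = 6, which IS divisible by 1, so compatible.
    Write x = 4 + 9·t and substitute into x ≡ 10 (mod 14): 9·t ≡ 10 − 4 = 6 (mod 14).
    The inverse of 9 mod 14 is 11 (since 9·11 = 99 = 7·14 + 1), so t ≡ 11·6 = 66 ≡ 10 (mod 14).
    Then x = 4 + 9·10 = 94, valid modulo lcm(9, 14) = 126: x ≡ 94 (mod 126).
  Combine with x ≡ 2 (mod 4): gcd(126, 4) = 2; 2 - 94 = -92, which IS divisible by 2, so compatible.
    Write x = 94 + 126·t and substitute into x ≡ 2 (mod 4): 126·t ≡ 2 − 94 = -92 (mod 4).
    Divide the congruence (and modulus) by g = 2: 63·t ≡ -46 (mod 2).
    Reduce coefficients mod 2: 1·t ≡ 0 (mod 2).
    So t ≡ 0 (mod 2).
    Then x = 94 + 126·0 = 94, valid modulo lcm(126, 4) = 252: x ≡ 94 (mod 252).
Verify: 94 mod 9 = 4, 94 mod 14 = 10, 94 mod 4 = 2.

x ≡ 94 (mod 252).


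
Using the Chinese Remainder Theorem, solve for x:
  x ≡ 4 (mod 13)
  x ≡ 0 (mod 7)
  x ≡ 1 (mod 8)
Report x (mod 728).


Moduli 13, 7, 8 are pairwise coprime; by CRT there is a unique solution modulo M = 13 · 7 · 8 = 728.
Solve pairwise, accumulating the modulus:
  Start with x ≡ 4 (mod 13).
  Combine with x ≡ 0 (mod 7): since gcd(13, 7) = 1, we get a unique residue mod 91.
    Write x = 4 + 13·t and substitute into x ≡ 0 (mod 7): 13·t ≡ 0 − 4 = -4 (mod 7).
    Reduce coefficients mod 7: 6·t ≡ 3 (mod 7).
    The inverse of 6 mod 7 is 6 (since 6·6 = 36 = 5·7 + 1), so t ≡ 6·3 = 18 ≡ 4 (mod 7).
    Then x = 4 + 13·4 = 56, valid modulo lcm(13, 7) = 91: x ≡ 56 (mod 91).
  Combine with x ≡ 1 (mod 8): since gcd(91, 8) = 1, we get a unique residue mod 728.
    Write x = 56 + 91·t and substitute into x ≡ 1 (mod 8): 91·t ≡ 1 − 56 = -55 (mod 8).
    Reduce coefficients mod 8: 3·t ≡ 1 (mod 8).
    The inverse of 3 mod 8 is 3 (since 3·3 = 9 = 1·8 + 1), so t ≡ 3·1 = 3 ≡ 3 (mod 8).
    Then x = 56 + 91·3 = 329, valid modulo lcm(91, 8) = 728: x ≡ 329 (mod 728).
Verify: 329 mod 13 = 4 ✓, 329 mod 7 = 0 ✓, 329 mod 8 = 1 ✓.

x ≡ 329 (mod 728).


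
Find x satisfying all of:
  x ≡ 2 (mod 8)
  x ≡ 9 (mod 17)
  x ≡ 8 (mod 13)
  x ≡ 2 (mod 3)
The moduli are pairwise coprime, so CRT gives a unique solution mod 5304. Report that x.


Product of moduli M = 8 · 17 · 13 · 3 = 5304.
Merge one congruence at a time:
  Start: x ≡ 2 (mod 8).
  Combine with x ≡ 9 (mod 17); new modulus lcm = 136.
    Write x = 2 + 8·t and substitute into x ≡ 9 (mod 17): 8·t ≡ 9 − 2 = 7 (mod 17).
    The inverse of 8 mod 17 is 15 (since 8·15 = 120 = 7·17 + 1), so t ≡ 15·7 = 105 ≡ 3 (mod 17).
    Then x = 2 + 8·3 = 26, valid modulo lcm(8, 17) = 136: x ≡ 26 (mod 136).
  Combine with x ≡ 8 (mod 13); new modulus lcm = 1768.
    Write x = 26 + 136·t and substitute into x ≡ 8 (mod 13): 136·t ≡ 8 − 26 = -18 (mod 13).
    Reduce coefficients mod 13: 6·t ≡ 8 (mod 13).
    The inverse of 6 mod 13 is 11 (since 6·11 = 66 = 5·13 + 1), so t ≡ 11·8 = 88 ≡ 10 (mod 13).
    Then x = 26 + 136·10 = 1386, valid modulo lcm(136, 13) = 1768: x ≡ 1386 (mod 1768).
  Combine with x ≡ 2 (mod 3); new modulus lcm = 5304.
    Write x = 1386 + 1768·t and substitute into x ≡ 2 (mod 3): 1768·t ≡ 2 − 1386 = -1384 (mod 3).
    Reduce coefficients mod 3: 1·t ≡ 2 (mod 3).
    So t ≡ 2 (mod 3).
    Then x = 1386 + 1768·2 = 4922, valid modulo lcm(1768, 3) = 5304: x ≡ 4922 (mod 5304).
Verify against each original: 4922 mod 8 = 2, 4922 mod 17 = 9, 4922 mod 13 = 8, 4922 mod 3 = 2.

x ≡ 4922 (mod 5304).


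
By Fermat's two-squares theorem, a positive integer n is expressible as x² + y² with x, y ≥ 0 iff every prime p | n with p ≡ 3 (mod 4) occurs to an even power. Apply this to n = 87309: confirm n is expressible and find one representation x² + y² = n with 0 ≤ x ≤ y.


Step 1: Factor n = 87309 = 3^2 · 89 · 109.
Step 2: Check the mod-4 condition on each prime factor: 3 ≡ 3 (mod 4), exponent 2 (must be even); 89 ≡ 1 (mod 4), exponent 1; 109 ≡ 1 (mod 4), exponent 1.
All primes ≡ 3 (mod 4) appear to even exponent (or don't appear), so by the two-squares theorem n IS expressible as a sum of two squares.
Step 3: Build a representation. Group n = k² · m with k = 3 and m = 89 · 109 = 9701 (a product of primes ≡ 1 (mod 4)); a representation of m scales to one of n via (k·x)² + (k·y)² = k²(x² + y²). Each prime p ≡ 1 (mod 4) is itself a sum of two squares; find a² by testing p − a² for a perfect square:
  89: 89 − 1² = 88, 89 − 2² = 85, 89 − 3² = 80, 89 − 4² = 73, 89 − 5² = 64 = 8² ⇒ 89 = 5² + 8².
  109: 109 − 1² = 108, 109 − 2² = 105, 109 − 3² = 100 = 10² ⇒ 109 = 3² + 10².
  Combine using the Brahmagupta–Fibonacci identity (a² + b²)(c² + d²) = (ac − bd)² + (ad + bc)² = (ac + bd)² + (ad − bc)²:
  89 · 109 = 9701: from (5² + 8²)(3² + 10²), take (5·3 − 8·10, 5·10 + 8·3) = (15 − 80, 50 + 24) = (-65, 74); dropping signs (only squares matter) gives (65, 74); check 65² + 74² = 4225 + 5476 = 9701 ✓.
  Scale by k = 3: (3·65, 3·74) = (195, 222).
Step 4: Order so x ≤ y and verify: 195² + 222² = 38025 + 49284 = 87309 = n. ✓

n = 87309 = 195² + 222² (one valid representation with x ≤ y).


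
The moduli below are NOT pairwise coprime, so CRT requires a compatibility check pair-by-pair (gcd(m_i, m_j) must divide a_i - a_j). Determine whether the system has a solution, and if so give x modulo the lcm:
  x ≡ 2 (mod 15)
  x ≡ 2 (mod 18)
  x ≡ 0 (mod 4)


Moduli 15, 18, 4 are not pairwise coprime, so CRT works modulo lcm(m_i) when all pairwise compatibility conditions hold.
Pairwise compatibility: gcd(m_i, m_j) must divide a_i - a_j for every pair.
Merge one congruence at a time:
  Start: x ≡ 2 (mod 15).
  Combine with x ≡ 2 (mod 18): gcd(15, 18) = 3; 2 - 2 = 0, which IS divisible by 3, so compatible.
    Write x = 2 + 15·t and substitute into x ≡ 2 (mod 18): 15·t ≡ 2 − 2 = 0 (mod 18).
    Divide the congruence (and modulus) by g = 3: 5·t ≡ 0 (mod 6).
    The inverse of 5 mod 6 is 5 (since 5·5 = 25 = 4·6 + 1), so t ≡ 5·0 = 0 ≡ 0 (mod 6).
    Then x = 2 + 15·0 = 2, valid modulo lcm(15, 18) = 90: x ≡ 2 (mod 90).
  Combine with x ≡ 0 (mod 4): gcd(90, 4) = 2; 0 - 2 = -2, which IS divisible by 2, so compatible.
    Write x = 2 + 90·t and substitute into x ≡ 0 (mod 4): 90·t ≡ 0 − 2 = -2 (mod 4).
    Divide the congruence (and modulus) by g = 2: 45·t ≡ -1 (mod 2).
    Reduce coefficients mod 2: 1·t ≡ 1 (mod 2).
    So t ≡ 1 (mod 2).
    Then x = 2 + 90·1 = 92, valid modulo lcm(90, 4) = 180: x ≡ 92 (mod 180).
Verify: 92 mod 15 = 2, 92 mod 18 = 2, 92 mod 4 = 0.

x ≡ 92 (mod 180).


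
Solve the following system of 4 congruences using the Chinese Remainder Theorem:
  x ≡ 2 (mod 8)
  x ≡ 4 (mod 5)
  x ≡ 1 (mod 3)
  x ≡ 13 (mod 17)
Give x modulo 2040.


Product of moduli M = 8 · 5 · 3 · 17 = 2040.
Merge one congruence at a time:
  Start: x ≡ 2 (mod 8).
  Combine with x ≡ 4 (mod 5); new modulus lcm = 40.
    Write x = 2 + 8·t and substitute into x ≡ 4 (mod 5): 8·t ≡ 4 − 2 = 2 (mod 5).
    Reduce coefficients mod 5: 3·t ≡ 2 (mod 5).
    The inverse of 3 mod 5 is 2 (since 3·2 = 6 = 1·5 + 1), so t ≡ 2·2 = 4 ≡ 4 (mod 5).
    Then x = 2 + 8·4 = 34, valid modulo lcm(8, 5) = 40: x ≡ 34 (mod 40).
  Combine with x ≡ 1 (mod 3); new modulus lcm = 120.
    Write x = 34 + 40·t and substitute into x ≡ 1 (mod 3): 40·t ≡ 1 − 34 = -33 (mod 3).
    Reduce coefficients mod 3: 1·t ≡ 0 (mod 3).
    So t ≡ 0 (mod 3).
    Then x = 34 + 40·0 = 34, valid modulo lcm(40, 3) = 120: x ≡ 34 (mod 120).
  Combine with x ≡ 13 (mod 17); new modulus lcm = 2040.
    Write x = 34 + 120·t and substitute into x ≡ 13 (mod 17): 120·t ≡ 13 − 34 = -21 (mod 17).
    Reduce coefficients mod 17: 1·t ≡ 13 (mod 17).
    So t ≡ 13 (mod 17).
    Then x = 34 + 120·13 = 1594, valid modulo lcm(120, 17) = 2040: x ≡ 1594 (mod 2040).
Verify against each original: 1594 mod 8 = 2, 1594 mod 5 = 4, 1594 mod 3 = 1, 1594 mod 17 = 13.

x ≡ 1594 (mod 2040).


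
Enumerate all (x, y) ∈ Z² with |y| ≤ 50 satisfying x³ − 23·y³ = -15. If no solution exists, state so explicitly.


The equation is x³ - 23y³ = -15. For fixed y, x³ = 23·y³ − 15, so a solution requires the RHS to be a perfect cube.
Strategy: iterate y from -50 to 50, compute RHS = 23·y³ − 15, and check whether it is a (positive or negative) perfect cube.
Check small values of y:
  y = 0: RHS = -15 is not a perfect cube.
  y = 1: RHS = 8 = (2)³ ⇒ x = 2 works.
  y = -1: RHS = -38 is not a perfect cube.
  y = 2: RHS = 169 is not a perfect cube.
  y = -2: RHS = -199 is not a perfect cube.
  y = 3: RHS = 606 is not a perfect cube.
  y = -3: RHS = -636 is not a perfect cube.
Continuing the search up to |y| = 50 finds no further solutions beyond those listed.
Collected solutions: (2, 1).

Solutions (with |y| ≤ 50): (2, 1).


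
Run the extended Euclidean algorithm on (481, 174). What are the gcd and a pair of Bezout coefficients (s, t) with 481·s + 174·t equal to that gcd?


Euclidean algorithm on (481, 174) — divide until remainder is 0:
  481 = 2 · 174 + 133
  174 = 1 · 133 + 41
  133 = 3 · 41 + 10
  41 = 4 · 10 + 1
  10 = 10 · 1 + 0
gcd(481, 174) = 1.
Track Bezout coefficients alongside the remainders: start with r₀ = 481 = a·1 + b·0 (s = 1, t = 0) and r₁ = 174 = a·0 + b·1 (s = 0, t = 1); each new remainder r_{k+1} = r_{k-1} − q_k·r_k inherits s_{k+1} = s_{k-1} − q_k·s_k, t_{k+1} = t_{k-1} − q_k·t_k, so r_k = a·s_k + b·t_k at every step:
  q = 2: r = 133, s = 1 − 2·0 = 1, t = 0 − 2·1 = -2  (check: 481·1 + 174·(-2) = 133)
  q = 1: r = 41, s = 0 − 1·1 = -1, t = 1 − 1·(-2) = 3  (check: 481·(-1) + 174·3 = 41)
  q = 3: r = 10, s = 1 − 3·(-1) = 4, t = -2 − 3·3 = -11  (check: 481·4 + 174·(-11) = 10)
  q = 4: r = 1, s = -1 − 4·4 = -17, t = 3 − 4·(-11) = 47  (check: 481·(-17) + 174·47 = 1)
The row with r = 1 (the gcd) gives the Bezout coefficients s = -17, t = 47.
Result: 481 · (-17) + 174 · (47) = 1.

gcd(481, 174) = 1; s = -17, t = 47 (check: 481·(-17) + 174·47 = 1).


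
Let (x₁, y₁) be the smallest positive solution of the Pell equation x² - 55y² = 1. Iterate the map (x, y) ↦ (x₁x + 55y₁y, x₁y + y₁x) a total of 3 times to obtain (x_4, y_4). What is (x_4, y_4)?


Step 1: Find the fundamental solution (x₁, y₁) of x² - 55y² = 1.
  Expand √55 as a continued fraction. a₀ = ⌊√55⌋ = 7; iterate m_{k+1} = d_k·a_k − m_k, d_{k+1} = (55 − m_{k+1}²)/d_k, a_{k+1} = ⌊(a₀ + m_{k+1})/d_{k+1}⌋ (starting m₀ = 0, d₀ = 1), with convergents p_k = a_k·p_{k-1} + p_{k-2}, q_k = a_k·q_{k-1} + q_{k-2} (p₋₁ = 1, q₋₁ = 0):
  k = 0: a₀ = 7; p₀/q₀ = 7/1; p₀² − 55·q₀² = 49 − 55 = -6.
  k = 1: m = 7, d = 6, a = ⌊(7 + 7)/6⌋ = 2; p/q = (2·7 + 1)/(2·1 + 0) = 15/2; p² − 55·q² = 225 − 220 = 5.
  k = 2: m = 5, d = 5, a = ⌊(7 + 5)/5⌋ = 2; p/q = (2·15 + 7)/(2·2 + 1) = 37/5; p² − 55·q² = 1369 − 1375 = -6.
  k = 3: m = 5, d = 6, a = ⌊(7 + 5)/6⌋ = 2; p/q = (2·37 + 15)/(2·5 + 2) = 89/12; p² − 55·q² = 7921 − 7920 = 1.
  The first convergent with p² − 55·q² = 1 gives the fundamental solution (x₁, y₁) = (89, 12).
Step 2: Apply the recurrence (x_{n+1}, y_{n+1}) = (x₁x_n + 55y₁y_n, x₁y_n + y₁x_n) repeatedly.
  From (x_1, y_1) = (89, 12): x_2 = 89·89 + 55·12·12 = 15841; y_2 = 89·12 + 12·89 = 2136.
  From (x_2, y_2) = (15841, 2136): x_3 = 89·15841 + 55·12·2136 = 2819609; y_3 = 89·2136 + 12·15841 = 380196.
  From (x_3, y_3) = (2819609, 380196): x_4 = 89·2819609 + 55·12·380196 = 501874561; y_4 = 89·380196 + 12·2819609 = 67672752.
Step 3: Verify x_4² - 55·y_4² = 251878074978942721 - 251878074978942720 = 1 (should be 1). ✓

(x_1, y_1) = (89, 12); (x_4, y_4) = (501874561, 67672752).


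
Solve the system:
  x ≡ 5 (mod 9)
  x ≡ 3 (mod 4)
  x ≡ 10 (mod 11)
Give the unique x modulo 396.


Moduli 9, 4, 11 are pairwise coprime; by CRT there is a unique solution modulo M = 9 · 4 · 11 = 396.
Solve pairwise, accumulating the modulus:
  Start with x ≡ 5 (mod 9).
  Combine with x ≡ 3 (mod 4): since gcd(9, 4) = 1, we get a unique residue mod 36.
    Write x = 5 + 9·t and substitute into x ≡ 3 (mod 4): 9·t ≡ 3 − 5 = -2 (mod 4).
    Reduce coefficients mod 4: 1·t ≡ 2 (mod 4).
    So t ≡ 2 (mod 4).
    Then x = 5 + 9·2 = 23, valid modulo lcm(9, 4) = 36: x ≡ 23 (mod 36).
  Combine with x ≡ 10 (mod 11): since gcd(36, 11) = 1, we get a unique residue mod 396.
    Write x = 23 + 36·t and substitute into x ≡ 10 (mod 11): 36·t ≡ 10 − 23 = -13 (mod 11).
    Reduce coefficients mod 11: 3·t ≡ 9 (mod 11).
    The inverse of 3 mod 11 is 4 (since 3·4 = 12 = 1·11 + 1), so t ≡ 4·9 = 36 ≡ 3 (mod 11).
    Then x = 23 + 36·3 = 131, valid modulo lcm(36, 11) = 396: x ≡ 131 (mod 396).
Verify: 131 mod 9 = 5 ✓, 131 mod 4 = 3 ✓, 131 mod 11 = 10 ✓.

x ≡ 131 (mod 396).


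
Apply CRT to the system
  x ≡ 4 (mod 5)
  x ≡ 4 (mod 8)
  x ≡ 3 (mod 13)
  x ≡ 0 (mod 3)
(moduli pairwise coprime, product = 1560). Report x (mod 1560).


Product of moduli M = 5 · 8 · 13 · 3 = 1560.
Merge one congruence at a time:
  Start: x ≡ 4 (mod 5).
  Combine with x ≡ 4 (mod 8); new modulus lcm = 40.
    Write x = 4 + 5·t and substitute into x ≡ 4 (mod 8): 5·t ≡ 4 − 4 = 0 (mod 8).
    The inverse of 5 mod 8 is 5 (since 5·5 = 25 = 3·8 + 1), so t ≡ 5·0 = 0 ≡ 0 (mod 8).
    Then x = 4 + 5·0 = 4, valid modulo lcm(5, 8) = 40: x ≡ 4 (mod 40).
  Combine with x ≡ 3 (mod 13); new modulus lcm = 520.
    Write x = 4 + 40·t and substitute into x ≡ 3 (mod 13): 40·t ≡ 3 − 4 = -1 (mod 13).
    Reduce coefficients mod 13: 1·t ≡ 12 (mod 13).
    So t ≡ 12 (mod 13).
    Then x = 4 + 40·12 = 484, valid modulo lcm(40, 13) = 520: x ≡ 484 (mod 520).
  Combine with x ≡ 0 (mod 3); new modulus lcm = 1560.
    Write x = 484 + 520·t and substitute into x ≡ 0 (mod 3): 520·t ≡ 0 − 484 = -484 (mod 3).
    Reduce coefficients mod 3: 1·t ≡ 2 (mod 3).
    So t ≡ 2 (mod 3).
    Then x = 484 + 520·2 = 1524, valid modulo lcm(520, 3) = 1560: x ≡ 1524 (mod 1560).
Verify against each original: 1524 mod 5 = 4, 1524 mod 8 = 4, 1524 mod 13 = 3, 1524 mod 3 = 0.

x ≡ 1524 (mod 1560).


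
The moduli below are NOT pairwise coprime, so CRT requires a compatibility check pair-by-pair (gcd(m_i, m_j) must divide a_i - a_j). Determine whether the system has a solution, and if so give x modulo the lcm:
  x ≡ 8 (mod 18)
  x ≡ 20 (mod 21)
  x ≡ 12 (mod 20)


Moduli 18, 21, 20 are not pairwise coprime, so CRT works modulo lcm(m_i) when all pairwise compatibility conditions hold.
Pairwise compatibility: gcd(m_i, m_j) must divide a_i - a_j for every pair.
Merge one congruence at a time:
  Start: x ≡ 8 (mod 18).
  Combine with x ≡ 20 (mod 21): gcd(18, 21) = 3; 20 - 8 = 12, which IS divisible by 3, so compatible.
    Write x = 8 + 18·t and substitute into x ≡ 20 (mod 21): 18·t ≡ 20 − 8 = 12 (mod 21).
    Divide the congruence (and modulus) by g = 3: 6·t ≡ 4 (mod 7).
    The inverse of 6 mod 7 is 6 (since 6·6 = 36 = 5·7 + 1), so t ≡ 6·4 = 24 ≡ 3 (mod 7).
    Then x = 8 + 18·3 = 62, valid modulo lcm(18, 21) = 126: x ≡ 62 (mod 126).
  Combine with x ≡ 12 (mod 20): gcd(126, 20) = 2; 12 - 62 = -50, which IS divisible by 2, so compatible.
    Write x = 62 + 126·t and substitute into x ≡ 12 (mod 20): 126·t ≡ 12 − 62 = -50 (mod 20).
    Divide the congruence (and modulus) by g = 2: 63·t ≡ -25 (mod 10).
    Reduce coefficients mod 10: 3·t ≡ 5 (mod 10).
    The inverse of 3 mod 10 is 7 (since 3·7 = 21 = 2·10 + 1), so t ≡ 7·5 = 35 ≡ 5 (mod 10).
    Then x = 62 + 126·5 = 692, valid modulo lcm(126, 20) = 1260: x ≡ 692 (mod 1260).
Verify: 692 mod 18 = 8, 692 mod 21 = 20, 692 mod 20 = 12.

x ≡ 692 (mod 1260).


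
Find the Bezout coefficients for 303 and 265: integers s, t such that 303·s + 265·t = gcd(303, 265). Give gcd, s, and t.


Euclidean algorithm on (303, 265) — divide until remainder is 0:
  303 = 1 · 265 + 38
  265 = 6 · 38 + 37
  38 = 1 · 37 + 1
  37 = 37 · 1 + 0
gcd(303, 265) = 1.
Track Bezout coefficients alongside the remainders: start with r₀ = 303 = a·1 + b·0 (s = 1, t = 0) and r₁ = 265 = a·0 + b·1 (s = 0, t = 1); each new remainder r_{k+1} = r_{k-1} − q_k·r_k inherits s_{k+1} = s_{k-1} − q_k·s_k, t_{k+1} = t_{k-1} − q_k·t_k, so r_k = a·s_k + b·t_k at every step:
  q = 1: r = 38, s = 1 − 1·0 = 1, t = 0 − 1·1 = -1  (check: 303·1 + 265·(-1) = 38)
  q = 6: r = 37, s = 0 − 6·1 = -6, t = 1 − 6·(-1) = 7  (check: 303·(-6) + 265·7 = 37)
  q = 1: r = 1, s = 1 − 1·(-6) = 7, t = -1 − 1·7 = -8  (check: 303·7 + 265·(-8) = 1)
The row with r = 1 (the gcd) gives the Bezout coefficients s = 7, t = -8.
Result: 303 · (7) + 265 · (-8) = 1.

gcd(303, 265) = 1; s = 7, t = -8 (check: 303·7 + 265·(-8) = 1).


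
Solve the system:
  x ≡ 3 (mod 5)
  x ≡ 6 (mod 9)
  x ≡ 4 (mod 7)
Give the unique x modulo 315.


Moduli 5, 9, 7 are pairwise coprime; by CRT there is a unique solution modulo M = 5 · 9 · 7 = 315.
Solve pairwise, accumulating the modulus:
  Start with x ≡ 3 (mod 5).
  Combine with x ≡ 6 (mod 9): since gcd(5, 9) = 1, we get a unique residue mod 45.
    Write x = 3 + 5·t and substitute into x ≡ 6 (mod 9): 5·t ≡ 6 − 3 = 3 (mod 9).
    The inverse of 5 mod 9 is 2 (since 5·2 = 10 = 1·9 + 1), so t ≡ 2·3 = 6 ≡ 6 (mod 9).
    Then x = 3 + 5·6 = 33, valid modulo lcm(5, 9) = 45: x ≡ 33 (mod 45).
  Combine with x ≡ 4 (mod 7): since gcd(45, 7) = 1, we get a unique residue mod 315.
    Write x = 33 + 45·t and substitute into x ≡ 4 (mod 7): 45·t ≡ 4 − 33 = -29 (mod 7).
    Reduce coefficients mod 7: 3·t ≡ 6 (mod 7).
    The inverse of 3 mod 7 is 5 (since 3·5 = 15 = 2·7 + 1), so t ≡ 5·6 = 30 ≡ 2 (mod 7).
    Then x = 33 + 45·2 = 123, valid modulo lcm(45, 7) = 315: x ≡ 123 (mod 315).
Verify: 123 mod 5 = 3 ✓, 123 mod 9 = 6 ✓, 123 mod 7 = 4 ✓.

x ≡ 123 (mod 315).


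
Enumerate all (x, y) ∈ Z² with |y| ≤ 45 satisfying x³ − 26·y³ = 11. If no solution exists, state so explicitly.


The equation is x³ - 26y³ = 11. For fixed y, x³ = 26·y³ + 11, so a solution requires the RHS to be a perfect cube.
Strategy: iterate y from -45 to 45, compute RHS = 26·y³ + 11, and check whether it is a (positive or negative) perfect cube.
Check small values of y:
  y = 0: RHS = 11 is not a perfect cube.
  y = 1: RHS = 37 is not a perfect cube.
  y = -1: RHS = -15 is not a perfect cube.
  y = 2: RHS = 219 is not a perfect cube.
  y = -2: RHS = -197 is not a perfect cube.
  y = 3: RHS = 713 is not a perfect cube.
  y = -3: RHS = -691 is not a perfect cube.
Continuing the search up to |y| = 45 finds no solutions either.
No (x, y) in the scanned range satisfies the equation.

No integer solutions with |y| ≤ 45.


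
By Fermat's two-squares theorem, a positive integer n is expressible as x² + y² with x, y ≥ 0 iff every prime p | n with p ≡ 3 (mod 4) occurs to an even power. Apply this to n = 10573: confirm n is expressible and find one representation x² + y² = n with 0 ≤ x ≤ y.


Step 1: Factor n = 10573 = 97 · 109.
Step 2: Check the mod-4 condition on each prime factor: 97 ≡ 1 (mod 4), exponent 1; 109 ≡ 1 (mod 4), exponent 1.
All primes ≡ 3 (mod 4) appear to even exponent (or don't appear), so by the two-squares theorem n IS expressible as a sum of two squares.
Step 3: Build a representation. Here n = 97 · 109 is a product of primes ≡ 1 (mod 4). Each prime p ≡ 1 (mod 4) is itself a sum of two squares; find a² by testing p − a² for a perfect square:
  97: 97 − 1² = 96, 97 − 2² = 93, 97 − 3² = 88, 97 − 4² = 81 = 9² ⇒ 97 = 4² + 9².
  109: 109 − 1² = 108, 109 − 2² = 105, 109 − 3² = 100 = 10² ⇒ 109 = 3² + 10².
  Combine using the Brahmagupta–Fibonacci identity (a² + b²)(c² + d²) = (ac − bd)² + (ad + bc)² = (ac + bd)² + (ad − bc)²:
  97 · 109 = 10573: from (4² + 9²)(3² + 10²), take (4·3 − 9·10, 4·10 + 9·3) = (12 − 90, 40 + 27) = (-78, 67); dropping signs (only squares matter) gives (78, 67); check 78² + 67² = 6084 + 4489 = 10573 ✓.
Step 4: Order so x ≤ y and verify: 67² + 78² = 4489 + 6084 = 10573 = n. ✓

n = 10573 = 67² + 78² (one valid representation with x ≤ y).
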